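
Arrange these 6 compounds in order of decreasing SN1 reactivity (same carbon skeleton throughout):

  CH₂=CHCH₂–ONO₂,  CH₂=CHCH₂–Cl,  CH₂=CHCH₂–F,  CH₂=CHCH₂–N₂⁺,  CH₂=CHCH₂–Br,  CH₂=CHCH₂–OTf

CH₂=CHCH₂–N₂⁺ > CH₂=CHCH₂–OTf > CH₂=CHCH₂–Br > CH₂=CHCH₂–Cl > CH₂=CHCH₂–ONO₂ > CH₂=CHCH₂–F

With the same alkyl group throughout, only the leaving group differentiates the rates.
Rank by basicity of the departing species: weakest base leaves most easily.
CH₂=CHCH₂–N₂⁺ loses N₂: no meaningful conjugate acid; N₂ departs as an exceptionally stable neutral molecule
CH₂=CHCH₂–OTf loses OTf⁻: pKₐ(CF₃SO₃H (triflic acid)) ≈ -14
CH₂=CHCH₂–Br loses Br⁻: pKₐ(HBr) ≈ -9
CH₂=CHCH₂–Cl loses Cl⁻: pKₐ(HCl) ≈ -7
CH₂=CHCH₂–ONO₂ loses NO₃⁻: pKₐ(HNO₃) ≈ -1.3
CH₂=CHCH₂–F loses F⁻: pKₐ(HF) ≈ 3.2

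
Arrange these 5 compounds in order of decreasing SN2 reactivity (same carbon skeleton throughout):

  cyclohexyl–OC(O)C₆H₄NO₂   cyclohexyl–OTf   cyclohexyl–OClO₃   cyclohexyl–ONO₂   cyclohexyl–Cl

Identical carbon frameworks mean the comparison reduces to leaving-group quality.
A good leaving group is a weak base: the lower the pKₐ of its conjugate acid, the more readily it departs.
cyclohexyl–OTf loses OTf⁻: pKₐ(CF₃SO₃H (triflic acid)) ≈ -14
cyclohexyl–OClO₃ loses ClO₄⁻: pKₐ(HClO₄) ≈ -10
cyclohexyl–Cl loses Cl⁻: pKₐ(HCl) ≈ -7
cyclohexyl–ONO₂ loses NO₃⁻: pKₐ(HNO₃) ≈ -1.3
cyclohexyl–OC(O)C₆H₄NO₂ loses p-O₂N–C₆H₄–COO⁻: pKₐ(p-nitrobenzoic acid) ≈ 3.4

cyclohexyl–OTf > cyclohexyl–OClO₃ > cyclohexyl–Cl > cyclohexyl–ONO₂ > cyclohexyl–OC(O)C₆H₄NO₂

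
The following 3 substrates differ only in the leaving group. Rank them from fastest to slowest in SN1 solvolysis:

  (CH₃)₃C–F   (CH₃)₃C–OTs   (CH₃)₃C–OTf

(CH₃)₃C–OTf > (CH₃)₃C–OTs > (CH₃)₃C–F

Identical carbon frameworks mean the comparison reduces to leaving-group quality.
The more stable X⁻ (or X) is on its own — i.e. the weaker a base it is — the better a leaving group it makes.
(CH₃)₃C–OTf loses OTf⁻: pKₐ(CF₃SO₃H (triflic acid)) ≈ -14
(CH₃)₃C–OTs loses OTs⁻: pKₐ(p-CH₃C₆H₄SO₃H (TsOH)) ≈ -2.8
(CH₃)₃C–F loses F⁻: pKₐ(HF) ≈ 3.2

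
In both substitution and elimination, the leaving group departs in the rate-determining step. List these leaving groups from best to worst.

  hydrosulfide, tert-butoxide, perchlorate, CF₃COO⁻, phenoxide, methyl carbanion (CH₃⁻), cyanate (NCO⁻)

Leaving-group ability tracks the stability of the departed species; conjugate-acid pKₐ is the usual yardstick (lower pKₐ → better LG).
perchlorate: pKₐ(HClO₄) ≈ -10
CF₃COO⁻: pKₐ(CF₃COOH) ≈ 0.2
cyanate (NCO⁻): pKₐ(HOCN) ≈ 3.5
hydrosulfide: pKₐ(H₂S) ≈ 7
phenoxide: pKₐ(C₆H₅OH (phenol)) ≈ 10
tert-butoxide: pKₐ(t-BuOH) ≈ 18
methyl carbanion (CH₃⁻): pKₐ(CH₄) ≈ 48

perchlorate > CF₃COO⁻ > cyanate (NCO⁻) > hydrosulfide > phenoxide > tert-butoxide > methyl carbanion (CH₃⁻)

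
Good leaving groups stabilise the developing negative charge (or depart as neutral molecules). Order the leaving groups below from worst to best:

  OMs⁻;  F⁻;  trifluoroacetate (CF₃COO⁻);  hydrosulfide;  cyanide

OMs⁻: pKₐ(CH₃SO₃H (MsOH)) ≈ -1.9 — resonance-delocalised alkanesulfonate
trifluoroacetate (CF₃COO⁻): pKₐ(CF₃COOH) ≈ 0.2
F⁻: pKₐ(HF) ≈ 3.2 — small and strongly basic; the poor halide leaving group
hydrosulfide: pKₐ(H₂S) ≈ 7
cyanide: pKₐ(HCN) ≈ 9.2
Listed from poorest to best leaving group as asked.

cyanide < hydrosulfide < F⁻ < trifluoroacetate (CF₃COO⁻) < OMs⁻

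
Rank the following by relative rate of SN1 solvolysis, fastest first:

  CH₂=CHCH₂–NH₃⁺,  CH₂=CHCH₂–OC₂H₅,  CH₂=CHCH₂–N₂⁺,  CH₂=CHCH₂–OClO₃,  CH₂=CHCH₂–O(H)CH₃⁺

CH₂=CHCH₂–N₂⁺ > CH₂=CHCH₂–OClO₃ > CH₂=CHCH₂–O(H)CH₃⁺ > CH₂=CHCH₂–NH₃⁺ > CH₂=CHCH₂–OC₂H₅

Same R in every case — rank the leaving groups.
A good leaving group is a weak base: the lower the pKₐ of its conjugate acid, the more readily it departs.
CH₂=CHCH₂–N₂⁺ loses N₂: no meaningful conjugate acid; N₂ departs as an exceptionally stable neutral molecule
CH₂=CHCH₂–OClO₃ loses ClO₄⁻: pKₐ(HClO₄) ≈ -10
CH₂=CHCH₂–O(H)CH₃⁺ loses R'OH: pKₐ(R'OH₂⁺) ≈ -2.4
CH₂=CHCH₂–NH₃⁺ loses NH₃: pKₐ(NH₄⁺) ≈ 9.2
CH₂=CHCH₂–OC₂H₅ loses CH₃CH₂O⁻: pKₐ(CH₃CH₂OH) ≈ 16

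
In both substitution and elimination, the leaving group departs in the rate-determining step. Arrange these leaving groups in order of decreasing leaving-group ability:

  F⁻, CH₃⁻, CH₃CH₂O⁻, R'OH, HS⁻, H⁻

R'OH: pKₐ(R'OH₂⁺) ≈ -2.4 — neutral; leaves from a protonated ether (an oxonium ion, R–O(H)R'⁺)
F⁻: pKₐ(HF) ≈ 3.2
HS⁻: pKₐ(H₂S) ≈ 7 — larger and more polarisable than the oxygen analogue
CH₃CH₂O⁻: pKₐ(CH₃CH₂OH) ≈ 16
H⁻: pKₐ(H₂) ≈ 36 — extremely strong base; leaves only in special hydride-transfer contexts
CH₃⁻: pKₐ(CH₄) ≈ 48

R'OH > F⁻ > HS⁻ > CH₃CH₂O⁻ > H⁻ > CH₃⁻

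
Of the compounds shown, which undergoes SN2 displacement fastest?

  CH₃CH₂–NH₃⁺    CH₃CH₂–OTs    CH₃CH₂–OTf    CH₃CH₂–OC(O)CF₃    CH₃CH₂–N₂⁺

Same R in every case — rank the leaving groups.
The more stable X⁻ (or X) is on its own — i.e. the weaker a base it is — the better a leaving group it makes.
CH₃CH₂–N₂⁺ loses N₂: no meaningful conjugate acid; N₂ departs as an exceptionally stable neutral molecule
CH₃CH₂–OTf loses OTf⁻: pKₐ(CF₃SO₃H (triflic acid)) ≈ -14
CH₃CH₂–OTs loses OTs⁻: pKₐ(p-CH₃C₆H₄SO₃H (TsOH)) ≈ -2.8
CH₃CH₂–OC(O)CF₃ loses CF₃COO⁻: pKₐ(CF₃COOH) ≈ 0.2
CH₃CH₂–NH₃⁺ loses NH₃: pKₐ(NH₄⁺) ≈ 9.2

CH₃CH₂–N₂⁺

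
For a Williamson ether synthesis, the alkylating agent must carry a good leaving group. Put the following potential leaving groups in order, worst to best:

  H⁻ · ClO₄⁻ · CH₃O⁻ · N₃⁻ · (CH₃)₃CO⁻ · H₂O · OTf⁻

The more stable X⁻ (or X) is on its own — i.e. the weaker a base it is — the better a leaving group it makes.
OTf⁻: pKₐ(CF₃SO₃H (triflic acid)) ≈ -14
ClO₄⁻: pKₐ(HClO₄) ≈ -10
H₂O: pKₐ(H₃O⁺) ≈ -1.7
N₃⁻: pKₐ(HN₃) ≈ 4.7
CH₃O⁻: pKₐ(CH₃OH) ≈ 15.5
(CH₃)₃CO⁻: pKₐ(t-BuOH) ≈ 18
H⁻: pKₐ(H₂) ≈ 36
Reversing gives the worst-to-best order requested.

H⁻ < (CH₃)₃CO⁻ < CH₃O⁻ < N₃⁻ < H₂O < ClO₄⁻ < OTf⁻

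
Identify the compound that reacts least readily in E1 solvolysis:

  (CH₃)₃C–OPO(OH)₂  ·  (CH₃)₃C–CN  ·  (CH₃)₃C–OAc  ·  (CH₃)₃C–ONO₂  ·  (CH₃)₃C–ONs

With the same alkyl group throughout, only the leaving group differentiates the rates.
Rank by basicity of the departing species: weakest base leaves most easily.
(CH₃)₃C–ONs loses ONs⁻: pKₐ(p-O₂NC₆H₄SO₃H) ≈ -3.5
(CH₃)₃C–ONO₂ loses NO₃⁻: pKₐ(HNO₃) ≈ -1.3
(CH₃)₃C–OPO(OH)₂ loses H₂PO₄⁻: pKₐ(H₃PO₄) ≈ 2.1
(CH₃)₃C–OAc loses AcO⁻: pKₐ(CH₃COOH) ≈ 4.8
(CH₃)₃C–CN loses CN⁻: pKₐ(HCN) ≈ 9.2

(CH₃)₃C–CN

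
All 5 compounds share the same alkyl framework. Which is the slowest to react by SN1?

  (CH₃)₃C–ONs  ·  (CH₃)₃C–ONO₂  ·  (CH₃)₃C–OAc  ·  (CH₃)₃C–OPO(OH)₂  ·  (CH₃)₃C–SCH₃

The skeletons are identical, so relative rate is governed entirely by leaving-group ability.
A good leaving group is a weak base: the lower the pKₐ of its conjugate acid, the more readily it departs.
(CH₃)₃C–ONs loses ONs⁻: pKₐ(p-O₂NC₆H₄SO₃H) ≈ -3.5
(CH₃)₃C–ONO₂ loses NO₃⁻: pKₐ(HNO₃) ≈ -1.3
(CH₃)₃C–OPO(OH)₂ loses H₂PO₄⁻: pKₐ(H₃PO₄) ≈ 2.1
(CH₃)₃C–OAc loses AcO⁻: pKₐ(CH₃COOH) ≈ 4.8
(CH₃)₃C–SCH₃ loses RS⁻: pKₐ(RSH (a thiol)) ≈ 10.5

(CH₃)₃C–SCH₃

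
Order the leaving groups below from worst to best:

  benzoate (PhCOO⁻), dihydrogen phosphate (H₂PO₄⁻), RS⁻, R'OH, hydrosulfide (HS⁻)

Rank by basicity of the departing species: weakest base leaves most easily.
R'OH: pKₐ(R'OH₂⁺) ≈ -2.4
dihydrogen phosphate (H₂PO₄⁻): pKₐ(H₃PO₄) ≈ 2.1
benzoate (PhCOO⁻): pKₐ(C₆H₅COOH) ≈ 4.2
hydrosulfide (HS⁻): pKₐ(H₂S) ≈ 7
RS⁻: pKₐ(RSH (a thiol)) ≈ 10.5
Listed from poorest to best leaving group as asked.

RS⁻ < hydrosulfide (HS⁻) < benzoate (PhCOO⁻) < dihydrogen phosphate (H₂PO₄⁻) < R'OH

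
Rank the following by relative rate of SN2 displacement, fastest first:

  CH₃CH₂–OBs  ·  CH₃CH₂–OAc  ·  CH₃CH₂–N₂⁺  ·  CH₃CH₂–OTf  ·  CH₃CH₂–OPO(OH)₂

The skeletons are identical, so relative rate is governed entirely by leaving-group ability.
Rank by basicity of the departing species: weakest base leaves most easily.
CH₃CH₂–N₂⁺ loses N₂: no meaningful conjugate acid; N₂ departs as an exceptionally stable neutral molecule
CH₃CH₂–OTf loses OTf⁻: pKₐ(CF₃SO₃H (triflic acid)) ≈ -14
CH₃CH₂–OBs loses OBs⁻: pKₐ(p-BrC₆H₄SO₃H) ≈ -2.8
CH₃CH₂–OPO(OH)₂ loses H₂PO₄⁻: pKₐ(H₃PO₄) ≈ 2.1
CH₃CH₂–OAc loses AcO⁻: pKₐ(CH₃COOH) ≈ 4.8

CH₃CH₂–N₂⁺ > CH₃CH₂–OTf > CH₃CH₂–OBs > CH₃CH₂–OPO(OH)₂ > CH₃CH₂–OAc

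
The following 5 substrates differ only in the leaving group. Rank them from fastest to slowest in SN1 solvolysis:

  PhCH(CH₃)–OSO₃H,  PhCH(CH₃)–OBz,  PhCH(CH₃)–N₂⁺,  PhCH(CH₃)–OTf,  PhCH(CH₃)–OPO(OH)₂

PhCH(CH₃)–N₂⁺ > PhCH(CH₃)–OTf > PhCH(CH₃)–OSO₃H > PhCH(CH₃)–OPO(OH)₂ > PhCH(CH₃)–OBz

Same R in every case — rank the leaving groups.
The more stable X⁻ (or X) is on its own — i.e. the weaker a base it is — the better a leaving group it makes.
PhCH(CH₃)–N₂⁺ loses N₂: no meaningful conjugate acid; N₂ departs as an exceptionally stable neutral molecule
PhCH(CH₃)–OTf loses OTf⁻: pKₐ(CF₃SO₃H (triflic acid)) ≈ -14
PhCH(CH₃)–OSO₃H loses HSO₄⁻: pKₐ(H₂SO₄) ≈ -3
PhCH(CH₃)–OPO(OH)₂ loses H₂PO₄⁻: pKₐ(H₃PO₄) ≈ 2.1
PhCH(CH₃)–OBz loses PhCOO⁻: pKₐ(C₆H₅COOH) ≈ 4.2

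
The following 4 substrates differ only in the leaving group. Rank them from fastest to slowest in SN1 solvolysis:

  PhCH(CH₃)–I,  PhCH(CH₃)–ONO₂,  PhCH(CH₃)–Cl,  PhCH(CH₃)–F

PhCH(CH₃)–I > PhCH(CH₃)–Cl > PhCH(CH₃)–ONO₂ > PhCH(CH₃)–F

The skeletons are identical, so relative rate is governed entirely by leaving-group ability.
Leaving-group ability tracks the stability of the departed species; conjugate-acid pKₐ is the usual yardstick (lower pKₐ → better LG).
PhCH(CH₃)–I loses I⁻: pKₐ(HI) ≈ -10
PhCH(CH₃)–Cl loses Cl⁻: pKₐ(HCl) ≈ -7
PhCH(CH₃)–ONO₂ loses NO₃⁻: pKₐ(HNO₃) ≈ -1.3
PhCH(CH₃)–F loses F⁻: pKₐ(HF) ≈ 3.2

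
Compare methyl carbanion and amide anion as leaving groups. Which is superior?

amide anion is the better leaving group.
pKₐ(NH₃) ≈ 38 versus pKₐ(CH₄) ≈ 48: amide anion is the much weaker base.
Extremely strong base; never a leaving group.

amide anion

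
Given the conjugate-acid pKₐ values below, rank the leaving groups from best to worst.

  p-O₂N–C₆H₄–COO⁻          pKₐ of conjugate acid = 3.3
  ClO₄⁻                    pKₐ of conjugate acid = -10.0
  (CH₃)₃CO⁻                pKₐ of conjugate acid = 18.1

Lower conjugate-acid pKₐ ⇒ weaker base ⇒ better leaving group.
Sorting by the given values: ClO₄⁻ (-10.0), p-O₂N–C₆H₄–COO⁻ (3.3), (CH₃)₃CO⁻ (18.1).

ClO₄⁻ > p-O₂N–C₆H₄–COO⁻ > (CH₃)₃CO⁻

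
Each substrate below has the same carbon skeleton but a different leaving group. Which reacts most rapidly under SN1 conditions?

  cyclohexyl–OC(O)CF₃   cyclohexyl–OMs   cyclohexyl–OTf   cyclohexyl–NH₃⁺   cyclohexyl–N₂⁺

cyclohexyl–N₂⁺

Identical carbon frameworks mean the comparison reduces to leaving-group quality.
Leaving-group ability tracks the stability of the departed species; conjugate-acid pKₐ is the usual yardstick (lower pKₐ → better LG).
cyclohexyl–N₂⁺ loses N₂: no meaningful conjugate acid; N₂ departs as an exceptionally stable neutral molecule
cyclohexyl–OTf loses OTf⁻: pKₐ(CF₃SO₃H (triflic acid)) ≈ -14
cyclohexyl–OMs loses OMs⁻: pKₐ(CH₃SO₃H (MsOH)) ≈ -1.9
cyclohexyl–OC(O)CF₃ loses CF₃COO⁻: pKₐ(CF₃COOH) ≈ 0.2
cyclohexyl–NH₃⁺ loses NH₃: pKₐ(NH₄⁺) ≈ 9.2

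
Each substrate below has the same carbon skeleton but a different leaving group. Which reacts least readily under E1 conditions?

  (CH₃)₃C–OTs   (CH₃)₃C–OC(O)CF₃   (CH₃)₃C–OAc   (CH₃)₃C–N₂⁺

Identical carbon frameworks mean the comparison reduces to leaving-group quality.
Rank by basicity of the departing species: weakest base leaves most easily.
(CH₃)₃C–N₂⁺ loses N₂: no meaningful conjugate acid; N₂ departs as an exceptionally stable neutral molecule
(CH₃)₃C–OTs loses OTs⁻: pKₐ(p-CH₃C₆H₄SO₃H (TsOH)) ≈ -2.8
(CH₃)₃C–OC(O)CF₃ loses CF₃COO⁻: pKₐ(CF₃COOH) ≈ 0.2
(CH₃)₃C–OAc loses AcO⁻: pKₐ(CH₃COOH) ≈ 4.8

(CH₃)₃C–OAc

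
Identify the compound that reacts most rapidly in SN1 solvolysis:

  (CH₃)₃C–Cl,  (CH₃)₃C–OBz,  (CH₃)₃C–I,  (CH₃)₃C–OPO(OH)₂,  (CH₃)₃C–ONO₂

(CH₃)₃C–I

Same R in every case — rank the leaving groups.
Rank by basicity of the departing species: weakest base leaves most easily.
(CH₃)₃C–I loses I⁻: pKₐ(HI) ≈ -10
(CH₃)₃C–Cl loses Cl⁻: pKₐ(HCl) ≈ -7
(CH₃)₃C–ONO₂ loses NO₃⁻: pKₐ(HNO₃) ≈ -1.3
(CH₃)₃C–OPO(OH)₂ loses H₂PO₄⁻: pKₐ(H₃PO₄) ≈ 2.1
(CH₃)₃C–OBz loses PhCOO⁻: pKₐ(C₆H₅COOH) ≈ 4.2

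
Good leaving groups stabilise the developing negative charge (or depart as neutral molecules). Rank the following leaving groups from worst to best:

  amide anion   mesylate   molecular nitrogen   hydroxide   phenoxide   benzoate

amide anion < hydroxide < phenoxide < benzoate < mesylate < molecular nitrogen

molecular nitrogen: no meaningful conjugate acid; N₂ departs as an exceptionally stable neutral molecule
mesylate: pKₐ(CH₃SO₃H (MsOH)) ≈ -1.9 — resonance-delocalised alkanesulfonate
benzoate: pKₐ(C₆H₅COOH) ≈ 4.2 — aryl carboxylate
phenoxide: pKₐ(C₆H₅OH (phenol)) ≈ 10 — resonance into the ring helps, but still a poor LG
hydroxide: pKₐ(H₂O) ≈ 15.7 — strong base; essentially never leaves without prior activation
amide anion: pKₐ(NH₃) ≈ 38
Reversing gives the worst-to-best order requested.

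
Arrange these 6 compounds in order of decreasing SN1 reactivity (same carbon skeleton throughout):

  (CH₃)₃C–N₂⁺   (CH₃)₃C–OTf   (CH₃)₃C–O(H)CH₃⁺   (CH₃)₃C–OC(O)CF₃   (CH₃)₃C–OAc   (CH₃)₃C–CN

(CH₃)₃C–N₂⁺ > (CH₃)₃C–OTf > (CH₃)₃C–O(H)CH₃⁺ > (CH₃)₃C–OC(O)CF₃ > (CH₃)₃C–OAc > (CH₃)₃C–CN

Identical carbon frameworks mean the comparison reduces to leaving-group quality.
Rank by basicity of the departing species: weakest base leaves most easily.
(CH₃)₃C–N₂⁺ loses N₂: no meaningful conjugate acid; N₂ departs as an exceptionally stable neutral molecule
(CH₃)₃C–OTf loses OTf⁻: pKₐ(CF₃SO₃H (triflic acid)) ≈ -14
(CH₃)₃C–O(H)CH₃⁺ loses R'OH: pKₐ(R'OH₂⁺) ≈ -2.4
(CH₃)₃C–OC(O)CF₃ loses CF₃COO⁻: pKₐ(CF₃COOH) ≈ 0.2
(CH₃)₃C–OAc loses AcO⁻: pKₐ(CH₃COOH) ≈ 4.8
(CH₃)₃C–CN loses CN⁻: pKₐ(HCN) ≈ 9.2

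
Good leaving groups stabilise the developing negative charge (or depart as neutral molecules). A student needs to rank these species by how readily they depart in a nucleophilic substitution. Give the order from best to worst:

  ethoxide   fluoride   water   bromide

bromide > water > fluoride > ethoxide

Leaving-group ability tracks the stability of the departed species; conjugate-acid pKₐ is the usual yardstick (lower pKₐ → better LG).
bromide: pKₐ(HBr) ≈ -9
water: pKₐ(H₃O⁺) ≈ -1.7
fluoride: pKₐ(HF) ≈ 3.2
ethoxide: pKₐ(CH₃CH₂OH) ≈ 16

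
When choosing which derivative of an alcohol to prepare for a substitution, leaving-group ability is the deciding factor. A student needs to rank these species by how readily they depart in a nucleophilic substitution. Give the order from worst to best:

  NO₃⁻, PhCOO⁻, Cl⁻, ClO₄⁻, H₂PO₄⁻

PhCOO⁻ < H₂PO₄⁻ < NO₃⁻ < Cl⁻ < ClO₄⁻

Leaving-group ability tracks the stability of the departed species; conjugate-acid pKₐ is the usual yardstick (lower pKₐ → better LG).
ClO₄⁻: pKₐ(HClO₄) ≈ -10
Cl⁻: pKₐ(HCl) ≈ -7
NO₃⁻: pKₐ(HNO₃) ≈ -1.3
H₂PO₄⁻: pKₐ(H₃PO₄) ≈ 2.1
PhCOO⁻: pKₐ(C₆H₅COOH) ≈ 4.2
Reversing gives the worst-to-best order requested.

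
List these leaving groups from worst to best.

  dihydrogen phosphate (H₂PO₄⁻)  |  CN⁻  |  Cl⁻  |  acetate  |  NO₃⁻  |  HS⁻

CN⁻ < HS⁻ < acetate < dihydrogen phosphate (H₂PO₄⁻) < NO₃⁻ < Cl⁻

A good leaving group is a weak base: the lower the pKₐ of its conjugate acid, the more readily it departs.
Cl⁻: pKₐ(HCl) ≈ -7
NO₃⁻: pKₐ(HNO₃) ≈ -1.3
dihydrogen phosphate (H₂PO₄⁻): pKₐ(H₃PO₄) ≈ 2.1
acetate: pKₐ(CH₃COOH) ≈ 4.8
HS⁻: pKₐ(H₂S) ≈ 7
CN⁻: pKₐ(HCN) ≈ 9.2
The question asks for worst first, so the sequence is read in increasing leaving-group ability.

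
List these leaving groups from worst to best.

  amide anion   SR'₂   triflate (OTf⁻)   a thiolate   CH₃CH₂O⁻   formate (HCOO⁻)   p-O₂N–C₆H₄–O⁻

amide anion < CH₃CH₂O⁻ < a thiolate < p-O₂N–C₆H₄–O⁻ < formate (HCOO⁻) < SR'₂ < triflate (OTf⁻)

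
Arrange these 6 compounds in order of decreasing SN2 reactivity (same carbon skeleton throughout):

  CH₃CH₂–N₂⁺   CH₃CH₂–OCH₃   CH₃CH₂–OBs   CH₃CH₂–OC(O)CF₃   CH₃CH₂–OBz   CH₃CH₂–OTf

Identical carbon frameworks mean the comparison reduces to leaving-group quality.
Leaving-group ability tracks the stability of the departed species; conjugate-acid pKₐ is the usual yardstick (lower pKₐ → better LG).
CH₃CH₂–N₂⁺ loses N₂: no meaningful conjugate acid; N₂ departs as an exceptionally stable neutral molecule
CH₃CH₂–OTf loses OTf⁻: pKₐ(CF₃SO₃H (triflic acid)) ≈ -14
CH₃CH₂–OBs loses OBs⁻: pKₐ(p-BrC₆H₄SO₃H) ≈ -2.8
CH₃CH₂–OC(O)CF₃ loses CF₃COO⁻: pKₐ(CF₃COOH) ≈ 0.2
CH₃CH₂–OBz loses PhCOO⁻: pKₐ(C₆H₅COOH) ≈ 4.2
CH₃CH₂–OCH₃ loses CH₃O⁻: pKₐ(CH₃OH) ≈ 15.5

CH₃CH₂–N₂⁺ > CH₃CH₂–OTf > CH₃CH₂–OBs > CH₃CH₂–OC(O)CF₃ > CH₃CH₂–OBz > CH₃CH₂–OCH₃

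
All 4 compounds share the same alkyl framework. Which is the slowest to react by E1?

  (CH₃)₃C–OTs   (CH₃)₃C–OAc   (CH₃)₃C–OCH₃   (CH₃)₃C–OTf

(CH₃)₃C–OCH₃

With the same alkyl group throughout, only the leaving group differentiates the rates.
Leaving-group ability tracks the stability of the departed species; conjugate-acid pKₐ is the usual yardstick (lower pKₐ → better LG).
(CH₃)₃C–OTf loses OTf⁻: pKₐ(CF₃SO₃H (triflic acid)) ≈ -14
(CH₃)₃C–OTs loses OTs⁻: pKₐ(p-CH₃C₆H₄SO₃H (TsOH)) ≈ -2.8
(CH₃)₃C–OAc loses AcO⁻: pKₐ(CH₃COOH) ≈ 4.8
(CH₃)₃C–OCH₃ loses CH₃O⁻: pKₐ(CH₃OH) ≈ 15.5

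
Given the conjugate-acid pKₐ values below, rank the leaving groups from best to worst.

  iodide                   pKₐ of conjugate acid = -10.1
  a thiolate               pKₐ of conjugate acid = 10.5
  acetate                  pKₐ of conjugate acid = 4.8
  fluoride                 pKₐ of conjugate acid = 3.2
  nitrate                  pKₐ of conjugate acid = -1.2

iodide > nitrate > fluoride > acetate > a thiolate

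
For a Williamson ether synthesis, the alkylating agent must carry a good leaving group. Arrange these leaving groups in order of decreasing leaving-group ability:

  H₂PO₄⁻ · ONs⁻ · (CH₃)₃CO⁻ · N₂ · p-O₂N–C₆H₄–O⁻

The more stable X⁻ (or X) is on its own — i.e. the weaker a base it is — the better a leaving group it makes.
N₂: no meaningful conjugate acid; N₂ departs as an exceptionally stable neutral molecule
ONs⁻: pKₐ(p-O₂NC₆H₄SO₃H) ≈ -3.5 — p-nitro group further stabilises the sulfonate
H₂PO₄⁻: pKₐ(H₃PO₄) ≈ 2.1
p-O₂N–C₆H₄–O⁻: pKₐ(p-nitrophenol) ≈ 7.2 — nitro group delocalises the charge; the classic chromogenic LG
(CH₃)₃CO⁻: pKₐ(t-BuOH) ≈ 18

N₂ > ONs⁻ > H₂PO₄⁻ > p-O₂N–C₆H₄–O⁻ > (CH₃)₃CO⁻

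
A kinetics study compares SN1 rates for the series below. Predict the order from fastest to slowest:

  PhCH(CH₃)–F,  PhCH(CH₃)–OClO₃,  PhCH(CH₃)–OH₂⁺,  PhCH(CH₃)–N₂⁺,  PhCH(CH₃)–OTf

PhCH(CH₃)–N₂⁺ > PhCH(CH₃)–OTf > PhCH(CH₃)–OClO₃ > PhCH(CH₃)–OH₂⁺ > PhCH(CH₃)–F

With the same alkyl group throughout, only the leaving group differentiates the rates.
A good leaving group is a weak base: the lower the pKₐ of its conjugate acid, the more readily it departs.
PhCH(CH₃)–N₂⁺ loses N₂: no meaningful conjugate acid; N₂ departs as an exceptionally stable neutral molecule
PhCH(CH₃)–OTf loses OTf⁻: pKₐ(CF₃SO₃H (triflic acid)) ≈ -14
PhCH(CH₃)–OClO₃ loses ClO₄⁻: pKₐ(HClO₄) ≈ -10
PhCH(CH₃)–OH₂⁺ loses H₂O: pKₐ(H₃O⁺) ≈ -1.7
PhCH(CH₃)–F loses F⁻: pKₐ(HF) ≈ 3.2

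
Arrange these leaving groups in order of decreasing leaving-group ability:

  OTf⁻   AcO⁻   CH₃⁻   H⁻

OTf⁻: pKₐ(CF₃SO₃H (triflic acid)) ≈ -14
AcO⁻: pKₐ(CH₃COOH) ≈ 4.8 — resonance-stabilised but still a weak base
H⁻: pKₐ(H₂) ≈ 36
CH₃⁻: pKₐ(CH₄) ≈ 48

OTf⁻ > AcO⁻ > H⁻ > CH₃⁻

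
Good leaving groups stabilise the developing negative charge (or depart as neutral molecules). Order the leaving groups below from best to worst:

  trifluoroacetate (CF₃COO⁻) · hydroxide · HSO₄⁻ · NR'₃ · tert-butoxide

HSO₄⁻ > trifluoroacetate (CF₃COO⁻) > NR'₃ > hydroxide > tert-butoxide

HSO₄⁻: pKₐ(H₂SO₄) ≈ -3 — conjugate base of a strong mineral acid
trifluoroacetate (CF₃COO⁻): pKₐ(CF₃COOH) ≈ 0.2 — strongly electron-withdrawing CF₃ stabilises the carboxylate
NR'₃: pKₐ(R'₃NH⁺) ≈ 10.7
hydroxide: pKₐ(H₂O) ≈ 15.7
tert-butoxide: pKₐ(t-BuOH) ≈ 18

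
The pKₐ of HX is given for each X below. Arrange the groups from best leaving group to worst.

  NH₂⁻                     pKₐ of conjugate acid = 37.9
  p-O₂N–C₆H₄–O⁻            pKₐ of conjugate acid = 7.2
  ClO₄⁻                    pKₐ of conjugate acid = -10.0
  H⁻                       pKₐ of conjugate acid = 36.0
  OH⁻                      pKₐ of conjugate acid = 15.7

ClO₄⁻ > p-O₂N–C₆H₄–O⁻ > OH⁻ > H⁻ > NH₂⁻

Lower conjugate-acid pKₐ ⇒ weaker base ⇒ better leaving group.
Sorting by the given values: ClO₄⁻ (-10.0), p-O₂N–C₆H₄–O⁻ (7.2), OH⁻ (15.7), H⁻ (36.0), NH₂⁻ (37.9).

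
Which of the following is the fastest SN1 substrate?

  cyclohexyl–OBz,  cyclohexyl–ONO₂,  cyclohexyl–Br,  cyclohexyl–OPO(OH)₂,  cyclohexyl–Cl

cyclohexyl–Br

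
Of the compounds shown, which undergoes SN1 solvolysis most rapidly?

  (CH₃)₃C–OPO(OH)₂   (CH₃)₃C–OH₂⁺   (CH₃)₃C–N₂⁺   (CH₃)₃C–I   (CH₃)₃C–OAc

(CH₃)₃C–N₂⁺

Identical carbon frameworks mean the comparison reduces to leaving-group quality.
A good leaving group is a weak base: the lower the pKₐ of its conjugate acid, the more readily it departs.
(CH₃)₃C–N₂⁺ loses N₂: no meaningful conjugate acid; N₂ departs as an exceptionally stable neutral molecule
(CH₃)₃C–I loses I⁻: pKₐ(HI) ≈ -10
(CH₃)₃C–OH₂⁺ loses H₂O: pKₐ(H₃O⁺) ≈ -1.7
(CH₃)₃C–OPO(OH)₂ loses H₂PO₄⁻: pKₐ(H₃PO₄) ≈ 2.1
(CH₃)₃C–OAc loses AcO⁻: pKₐ(CH₃COOH) ≈ 4.8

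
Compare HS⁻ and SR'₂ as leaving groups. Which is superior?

SR'₂

SR'₂ is the better leaving group.
pKₐ(R'₂SH⁺) ≈ -7 versus pKₐ(H₂S) ≈ 7: SR'₂ is the much weaker base.
Neutral; leaves from a sulfonium salt (R–SR'₂⁺).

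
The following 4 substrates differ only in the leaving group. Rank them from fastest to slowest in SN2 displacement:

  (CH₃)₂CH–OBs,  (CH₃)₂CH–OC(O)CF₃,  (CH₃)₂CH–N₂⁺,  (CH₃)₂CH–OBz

(CH₃)₂CH–N₂⁺ > (CH₃)₂CH–OBs > (CH₃)₂CH–OC(O)CF₃ > (CH₃)₂CH–OBz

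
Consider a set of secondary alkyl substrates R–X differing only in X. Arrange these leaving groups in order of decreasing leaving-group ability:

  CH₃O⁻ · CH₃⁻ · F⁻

F⁻ > CH₃O⁻ > CH₃⁻

F⁻: pKₐ(HF) ≈ 3.2 — small and strongly basic; the poor halide leaving group
CH₃O⁻: pKₐ(CH₃OH) ≈ 15.5 — strong base; alkoxides do not leave unassisted
CH₃⁻: pKₐ(CH₄) ≈ 48 — unstabilised carbanion; the worst conceivable leaving group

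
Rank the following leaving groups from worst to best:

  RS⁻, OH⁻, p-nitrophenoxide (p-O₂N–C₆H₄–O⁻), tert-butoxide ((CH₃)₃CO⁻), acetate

tert-butoxide ((CH₃)₃CO⁻) < OH⁻ < RS⁻ < p-nitrophenoxide (p-O₂N–C₆H₄–O⁻) < acetate

Rank by basicity of the departing species: weakest base leaves most easily.
acetate: pKₐ(CH₃COOH) ≈ 4.8
p-nitrophenoxide (p-O₂N–C₆H₄–O⁻): pKₐ(p-nitrophenol) ≈ 7.2
RS⁻: pKₐ(RSH (a thiol)) ≈ 10.5
OH⁻: pKₐ(H₂O) ≈ 15.7
tert-butoxide ((CH₃)₃CO⁻): pKₐ(t-BuOH) ≈ 18
Reversing gives the worst-to-best order requested.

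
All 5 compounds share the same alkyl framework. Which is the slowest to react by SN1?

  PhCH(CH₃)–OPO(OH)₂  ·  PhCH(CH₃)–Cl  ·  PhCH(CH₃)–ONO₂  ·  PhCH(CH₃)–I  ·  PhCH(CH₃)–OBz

With the same alkyl group throughout, only the leaving group differentiates the rates.
A good leaving group is a weak base: the lower the pKₐ of its conjugate acid, the more readily it departs.
PhCH(CH₃)–I loses I⁻: pKₐ(HI) ≈ -10
PhCH(CH₃)–Cl loses Cl⁻: pKₐ(HCl) ≈ -7
PhCH(CH₃)–ONO₂ loses NO₃⁻: pKₐ(HNO₃) ≈ -1.3
PhCH(CH₃)–OPO(OH)₂ loses H₂PO₄⁻: pKₐ(H₃PO₄) ≈ 2.1
PhCH(CH₃)–OBz loses PhCOO⁻: pKₐ(C₆H₅COOH) ≈ 4.2

PhCH(CH₃)–OBz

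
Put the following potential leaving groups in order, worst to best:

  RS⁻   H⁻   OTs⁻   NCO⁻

H⁻ < RS⁻ < NCO⁻ < OTs⁻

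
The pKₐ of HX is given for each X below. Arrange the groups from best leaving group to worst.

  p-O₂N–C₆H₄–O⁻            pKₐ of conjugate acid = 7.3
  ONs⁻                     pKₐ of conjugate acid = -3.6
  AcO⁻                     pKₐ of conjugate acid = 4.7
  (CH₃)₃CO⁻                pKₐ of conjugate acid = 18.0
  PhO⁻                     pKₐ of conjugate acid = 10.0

Lower conjugate-acid pKₐ ⇒ weaker base ⇒ better leaving group.
Sorting by the given values: ONs⁻ (-3.6), AcO⁻ (4.7), p-O₂N–C₆H₄–O⁻ (7.3), PhO⁻ (10.0), (CH₃)₃CO⁻ (18.0).

ONs⁻ > AcO⁻ > p-O₂N–C₆H₄–O⁻ > PhO⁻ > (CH₃)₃CO⁻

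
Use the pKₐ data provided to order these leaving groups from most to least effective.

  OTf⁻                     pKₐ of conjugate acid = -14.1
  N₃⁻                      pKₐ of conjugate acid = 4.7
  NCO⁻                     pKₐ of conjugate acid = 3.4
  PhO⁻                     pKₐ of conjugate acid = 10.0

OTf⁻ > NCO⁻ > N₃⁻ > PhO⁻

Lower conjugate-acid pKₐ ⇒ weaker base ⇒ better leaving group.
Sorting by the given values: OTf⁻ (-14.1), NCO⁻ (3.4), N₃⁻ (4.7), PhO⁻ (10.0).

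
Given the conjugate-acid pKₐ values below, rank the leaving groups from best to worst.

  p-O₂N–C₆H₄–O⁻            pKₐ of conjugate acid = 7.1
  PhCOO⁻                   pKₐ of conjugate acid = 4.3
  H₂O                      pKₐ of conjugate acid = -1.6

H₂O > PhCOO⁻ > p-O₂N–C₆H₄–O⁻

Lower conjugate-acid pKₐ ⇒ weaker base ⇒ better leaving group.
Sorting by the given values: H₂O (-1.6), PhCOO⁻ (4.3), p-O₂N–C₆H₄–O⁻ (7.1).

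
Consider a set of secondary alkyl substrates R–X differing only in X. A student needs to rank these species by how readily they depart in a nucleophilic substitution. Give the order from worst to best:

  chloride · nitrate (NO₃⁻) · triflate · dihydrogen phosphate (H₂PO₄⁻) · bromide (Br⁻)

dihydrogen phosphate (H₂PO₄⁻) < nitrate (NO₃⁻) < chloride < bromide (Br⁻) < triflate

The more stable X⁻ (or X) is on its own — i.e. the weaker a base it is — the better a leaving group it makes.
triflate: pKₐ(CF₃SO₃H (triflic acid)) ≈ -14 — charge spread over three oxygens and a CF₃ group; the premier leaving group in synthesis
bromide (Br⁻): pKₐ(HBr) ≈ -9 — weak base; good leaving group
chloride: pKₐ(HCl) ≈ -7 — moderately weak base
nitrate (NO₃⁻): pKₐ(HNO₃) ≈ -1.3 — resonance-delocalised over three oxygens
dihydrogen phosphate (H₂PO₄⁻): pKₐ(H₃PO₄) ≈ 2.1 — moderate base; biological leaving group after further activation
Reversing gives the worst-to-best order requested.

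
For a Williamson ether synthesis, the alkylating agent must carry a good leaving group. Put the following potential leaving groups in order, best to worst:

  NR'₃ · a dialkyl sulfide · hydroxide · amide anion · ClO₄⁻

ClO₄⁻ > a dialkyl sulfide > NR'₃ > hydroxide > amide anion

Leaving-group ability tracks the stability of the departed species; conjugate-acid pKₐ is the usual yardstick (lower pKₐ → better LG).
ClO₄⁻: pKₐ(HClO₄) ≈ -10
a dialkyl sulfide: pKₐ(R'₂SH⁺) ≈ -7
NR'₃: pKₐ(R'₃NH⁺) ≈ 10.7
hydroxide: pKₐ(H₂O) ≈ 15.7
amide anion: pKₐ(NH₃) ≈ 38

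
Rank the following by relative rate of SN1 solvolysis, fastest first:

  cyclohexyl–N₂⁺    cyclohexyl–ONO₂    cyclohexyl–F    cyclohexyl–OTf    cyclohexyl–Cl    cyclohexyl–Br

cyclohexyl–N₂⁺ > cyclohexyl–OTf > cyclohexyl–Br > cyclohexyl–Cl > cyclohexyl–ONO₂ > cyclohexyl–F

Same R in every case — rank the leaving groups.
The more stable X⁻ (or X) is on its own — i.e. the weaker a base it is — the better a leaving group it makes.
cyclohexyl–N₂⁺ loses N₂: no meaningful conjugate acid; N₂ departs as an exceptionally stable neutral molecule
cyclohexyl–OTf loses OTf⁻: pKₐ(CF₃SO₃H (triflic acid)) ≈ -14
cyclohexyl–Br loses Br⁻: pKₐ(HBr) ≈ -9
cyclohexyl–Cl loses Cl⁻: pKₐ(HCl) ≈ -7
cyclohexyl–ONO₂ loses NO₃⁻: pKₐ(HNO₃) ≈ -1.3
cyclohexyl–F loses F⁻: pKₐ(HF) ≈ 3.2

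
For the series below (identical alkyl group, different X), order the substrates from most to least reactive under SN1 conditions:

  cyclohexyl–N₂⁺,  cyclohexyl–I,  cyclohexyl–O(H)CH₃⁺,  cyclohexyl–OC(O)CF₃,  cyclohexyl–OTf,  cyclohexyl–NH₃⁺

Identical carbon frameworks mean the comparison reduces to leaving-group quality.
The more stable X⁻ (or X) is on its own — i.e. the weaker a base it is — the better a leaving group it makes.
cyclohexyl–N₂⁺ loses N₂: no meaningful conjugate acid; N₂ departs as an exceptionally stable neutral molecule
cyclohexyl–OTf loses OTf⁻: pKₐ(CF₃SO₃H (triflic acid)) ≈ -14
cyclohexyl–I loses I⁻: pKₐ(HI) ≈ -10
cyclohexyl–O(H)CH₃⁺ loses R'OH: pKₐ(R'OH₂⁺) ≈ -2.4
cyclohexyl–OC(O)CF₃ loses CF₃COO⁻: pKₐ(CF₃COOH) ≈ 0.2
cyclohexyl–NH₃⁺ loses NH₃: pKₐ(NH₄⁺) ≈ 9.2

cyclohexyl–N₂⁺ > cyclohexyl–OTf > cyclohexyl–I > cyclohexyl–O(H)CH₃⁺ > cyclohexyl–OC(O)CF₃ > cyclohexyl–NH₃⁺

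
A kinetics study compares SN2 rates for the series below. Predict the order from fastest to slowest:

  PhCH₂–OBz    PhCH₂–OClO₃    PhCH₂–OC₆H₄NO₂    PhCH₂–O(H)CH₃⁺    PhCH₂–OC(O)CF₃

With the same alkyl group throughout, only the leaving group differentiates the rates.
Leaving-group ability tracks the stability of the departed species; conjugate-acid pKₐ is the usual yardstick (lower pKₐ → better LG).
PhCH₂–OClO₃ loses ClO₄⁻: pKₐ(HClO₄) ≈ -10
PhCH₂–O(H)CH₃⁺ loses R'OH: pKₐ(R'OH₂⁺) ≈ -2.4
PhCH₂–OC(O)CF₃ loses CF₃COO⁻: pKₐ(CF₃COOH) ≈ 0.2
PhCH₂–OBz loses PhCOO⁻: pKₐ(C₆H₅COOH) ≈ 4.2
PhCH₂–OC₆H₄NO₂ loses p-O₂N–C₆H₄–O⁻: pKₐ(p-nitrophenol) ≈ 7.2

PhCH₂–OClO₃ > PhCH₂–O(H)CH₃⁺ > PhCH₂–OC(O)CF₃ > PhCH₂–OBz > PhCH₂–OC₆H₄NO₂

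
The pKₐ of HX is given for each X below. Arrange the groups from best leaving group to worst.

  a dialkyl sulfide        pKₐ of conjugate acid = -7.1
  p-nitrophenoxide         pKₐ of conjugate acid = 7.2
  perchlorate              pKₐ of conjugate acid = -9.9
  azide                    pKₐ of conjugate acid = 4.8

Lower conjugate-acid pKₐ ⇒ weaker base ⇒ better leaving group.
Sorting by the given values: perchlorate (-9.9), a dialkyl sulfide (-7.1), azide (4.8), p-nitrophenoxide (7.2).

perchlorate > a dialkyl sulfide > azide > p-nitrophenoxide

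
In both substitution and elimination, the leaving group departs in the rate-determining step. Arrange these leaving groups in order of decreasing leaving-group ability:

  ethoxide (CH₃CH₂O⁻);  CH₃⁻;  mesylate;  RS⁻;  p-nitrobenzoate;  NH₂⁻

Rank by basicity of the departing species: weakest base leaves most easily.
mesylate: pKₐ(CH₃SO₃H (MsOH)) ≈ -1.9
p-nitrobenzoate: pKₐ(p-nitrobenzoic acid) ≈ 3.4
RS⁻: pKₐ(RSH (a thiol)) ≈ 10.5
ethoxide (CH₃CH₂O⁻): pKₐ(CH₃CH₂OH) ≈ 16
NH₂⁻: pKₐ(NH₃) ≈ 38
CH₃⁻: pKₐ(CH₄) ≈ 48

mesylate > p-nitrobenzoate > RS⁻ > ethoxide (CH₃CH₂O⁻) > NH₂⁻ > CH₃⁻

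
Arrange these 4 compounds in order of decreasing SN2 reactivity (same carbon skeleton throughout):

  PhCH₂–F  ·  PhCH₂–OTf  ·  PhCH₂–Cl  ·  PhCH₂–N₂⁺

PhCH₂–N₂⁺ > PhCH₂–OTf > PhCH₂–Cl > PhCH₂–F

Identical carbon frameworks mean the comparison reduces to leaving-group quality.
Rank by basicity of the departing species: weakest base leaves most easily.
PhCH₂–N₂⁺ loses N₂: no meaningful conjugate acid; N₂ departs as an exceptionally stable neutral molecule
PhCH₂–OTf loses OTf⁻: pKₐ(CF₃SO₃H (triflic acid)) ≈ -14
PhCH₂–Cl loses Cl⁻: pKₐ(HCl) ≈ -7
PhCH₂–F loses F⁻: pKₐ(HF) ≈ 3.2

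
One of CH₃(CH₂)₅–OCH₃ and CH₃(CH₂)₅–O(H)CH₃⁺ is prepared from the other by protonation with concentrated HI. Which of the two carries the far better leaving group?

From CH₃(CH₂)₅–OCH₃ the departing group would be CH₃O⁻ (pKₐ(CH₃OH) ≈ 15.5). Strong base; alkoxides do not leave unassisted.
From CH₃(CH₂)₅–O(H)CH₃⁺ the leaving group is R'OH (pKₐ(R'OH₂⁺) ≈ -2.4). Neutral; leaves from a protonated ether (an oxonium ion, R–O(H)R'⁺).
Protonation with concentrated HI works by allowing neutral methanol, rather than methoxide, to depart, making CH₃(CH₂)₅–O(H)CH₃⁺ enormously more reactive.

CH₃(CH₂)₅–O(H)CH₃⁺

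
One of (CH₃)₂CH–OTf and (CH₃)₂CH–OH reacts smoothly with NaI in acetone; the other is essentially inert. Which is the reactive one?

(CH₃)₂CH–OTf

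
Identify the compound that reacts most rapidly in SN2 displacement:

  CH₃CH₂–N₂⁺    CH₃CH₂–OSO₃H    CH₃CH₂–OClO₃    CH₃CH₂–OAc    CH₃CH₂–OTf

Same R in every case — rank the leaving groups.
Leaving-group ability tracks the stability of the departed species; conjugate-acid pKₐ is the usual yardstick (lower pKₐ → better LG).
CH₃CH₂–N₂⁺ loses N₂: no meaningful conjugate acid; N₂ departs as an exceptionally stable neutral molecule
CH₃CH₂–OTf loses OTf⁻: pKₐ(CF₃SO₃H (triflic acid)) ≈ -14
CH₃CH₂–OClO₃ loses ClO₄⁻: pKₐ(HClO₄) ≈ -10
CH₃CH₂–OSO₃H loses HSO₄⁻: pKₐ(H₂SO₄) ≈ -3
CH₃CH₂–OAc loses AcO⁻: pKₐ(CH₃COOH) ≈ 4.8

CH₃CH₂–N₂⁺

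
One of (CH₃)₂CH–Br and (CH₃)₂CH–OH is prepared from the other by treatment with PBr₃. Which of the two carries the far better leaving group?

(CH₃)₂CH–Br

From (CH₃)₂CH–OH the departing group would be OH⁻ (pKₐ(H₂O) ≈ 15.7). Strong base; essentially never leaves without prior activation.
From (CH₃)₂CH–Br the leaving group is Br⁻ (pKₐ(HBr) ≈ -9). Weak base; good leaving group.
Treatment with PBr₃ works by replacing the hydroxyl with bromide, making (CH₃)₂CH–Br enormously more reactive.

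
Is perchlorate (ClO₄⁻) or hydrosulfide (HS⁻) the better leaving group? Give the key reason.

perchlorate (ClO₄⁻)

perchlorate (ClO₄⁻) is the better leaving group.
pKₐ(HClO₄) ≈ -10 versus pKₐ(H₂S) ≈ 7: perchlorate (ClO₄⁻) is the much weaker base.
Extremely weak base; rarely used for safety reasons.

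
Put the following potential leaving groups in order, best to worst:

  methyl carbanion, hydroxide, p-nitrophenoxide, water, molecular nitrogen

molecular nitrogen > water > p-nitrophenoxide > hydroxide > methyl carbanion

molecular nitrogen: no meaningful conjugate acid; N₂ departs as an exceptionally stable neutral molecule
water: pKₐ(H₃O⁺) ≈ -1.7
p-nitrophenoxide: pKₐ(p-nitrophenol) ≈ 7.2 — nitro group delocalises the charge; the classic chromogenic LG
hydroxide: pKₐ(H₂O) ≈ 15.7 — strong base; essentially never leaves without prior activation
methyl carbanion: pKₐ(CH₄) ≈ 48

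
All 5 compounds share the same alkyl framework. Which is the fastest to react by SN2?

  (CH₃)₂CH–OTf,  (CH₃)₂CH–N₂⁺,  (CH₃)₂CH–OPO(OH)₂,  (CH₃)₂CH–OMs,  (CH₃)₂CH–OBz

(CH₃)₂CH–N₂⁺

Identical carbon frameworks mean the comparison reduces to leaving-group quality.
The more stable X⁻ (or X) is on its own — i.e. the weaker a base it is — the better a leaving group it makes.
(CH₃)₂CH–N₂⁺ loses N₂: no meaningful conjugate acid; N₂ departs as an exceptionally stable neutral molecule
(CH₃)₂CH–OTf loses OTf⁻: pKₐ(CF₃SO₃H (triflic acid)) ≈ -14
(CH₃)₂CH–OMs loses OMs⁻: pKₐ(CH₃SO₃H (MsOH)) ≈ -1.9
(CH₃)₂CH–OPO(OH)₂ loses H₂PO₄⁻: pKₐ(H₃PO₄) ≈ 2.1
(CH₃)₂CH–OBz loses PhCOO⁻: pKₐ(C₆H₅COOH) ≈ 4.2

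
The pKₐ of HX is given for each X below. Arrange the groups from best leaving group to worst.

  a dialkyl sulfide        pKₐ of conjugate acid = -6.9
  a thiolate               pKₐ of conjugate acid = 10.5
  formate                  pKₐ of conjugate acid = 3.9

Lower conjugate-acid pKₐ ⇒ weaker base ⇒ better leaving group.
Sorting by the given values: a dialkyl sulfide (-6.9), formate (3.9), a thiolate (10.5).

a dialkyl sulfide > formate > a thiolate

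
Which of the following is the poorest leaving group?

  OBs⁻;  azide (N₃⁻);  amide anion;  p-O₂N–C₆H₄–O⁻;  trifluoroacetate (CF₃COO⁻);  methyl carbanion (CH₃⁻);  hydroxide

methyl carbanion (CH₃⁻)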